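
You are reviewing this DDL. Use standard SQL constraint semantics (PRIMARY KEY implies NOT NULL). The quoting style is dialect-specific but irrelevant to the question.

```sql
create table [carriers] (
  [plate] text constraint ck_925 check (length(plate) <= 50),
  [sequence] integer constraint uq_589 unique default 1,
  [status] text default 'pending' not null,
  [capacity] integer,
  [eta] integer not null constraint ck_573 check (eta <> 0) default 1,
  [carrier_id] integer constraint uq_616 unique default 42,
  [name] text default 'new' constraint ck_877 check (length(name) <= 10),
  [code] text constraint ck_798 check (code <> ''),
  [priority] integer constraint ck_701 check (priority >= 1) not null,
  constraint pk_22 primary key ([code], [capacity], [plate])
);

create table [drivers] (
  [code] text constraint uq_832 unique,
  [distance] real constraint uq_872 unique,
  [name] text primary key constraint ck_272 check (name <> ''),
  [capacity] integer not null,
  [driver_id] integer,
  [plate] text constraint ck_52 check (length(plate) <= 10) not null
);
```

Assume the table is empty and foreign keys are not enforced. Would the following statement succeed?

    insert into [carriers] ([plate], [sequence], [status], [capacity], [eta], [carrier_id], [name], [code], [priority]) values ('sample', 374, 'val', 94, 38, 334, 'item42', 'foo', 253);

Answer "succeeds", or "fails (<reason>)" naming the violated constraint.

NOT NULL columns: capacity is supplied; code is supplied; eta is supplied; plate is supplied; priority is supplied; status is supplied.
CHECK constraints: 'sample' satisfies (length(plate) <= 50); 38 satisfies (eta <> 0); 'item42' satisfies (length(name) <= 10); 'foo' satisfies (code <> ''); 253 satisfies (priority >= 1).
No constraint is violated.

succeeds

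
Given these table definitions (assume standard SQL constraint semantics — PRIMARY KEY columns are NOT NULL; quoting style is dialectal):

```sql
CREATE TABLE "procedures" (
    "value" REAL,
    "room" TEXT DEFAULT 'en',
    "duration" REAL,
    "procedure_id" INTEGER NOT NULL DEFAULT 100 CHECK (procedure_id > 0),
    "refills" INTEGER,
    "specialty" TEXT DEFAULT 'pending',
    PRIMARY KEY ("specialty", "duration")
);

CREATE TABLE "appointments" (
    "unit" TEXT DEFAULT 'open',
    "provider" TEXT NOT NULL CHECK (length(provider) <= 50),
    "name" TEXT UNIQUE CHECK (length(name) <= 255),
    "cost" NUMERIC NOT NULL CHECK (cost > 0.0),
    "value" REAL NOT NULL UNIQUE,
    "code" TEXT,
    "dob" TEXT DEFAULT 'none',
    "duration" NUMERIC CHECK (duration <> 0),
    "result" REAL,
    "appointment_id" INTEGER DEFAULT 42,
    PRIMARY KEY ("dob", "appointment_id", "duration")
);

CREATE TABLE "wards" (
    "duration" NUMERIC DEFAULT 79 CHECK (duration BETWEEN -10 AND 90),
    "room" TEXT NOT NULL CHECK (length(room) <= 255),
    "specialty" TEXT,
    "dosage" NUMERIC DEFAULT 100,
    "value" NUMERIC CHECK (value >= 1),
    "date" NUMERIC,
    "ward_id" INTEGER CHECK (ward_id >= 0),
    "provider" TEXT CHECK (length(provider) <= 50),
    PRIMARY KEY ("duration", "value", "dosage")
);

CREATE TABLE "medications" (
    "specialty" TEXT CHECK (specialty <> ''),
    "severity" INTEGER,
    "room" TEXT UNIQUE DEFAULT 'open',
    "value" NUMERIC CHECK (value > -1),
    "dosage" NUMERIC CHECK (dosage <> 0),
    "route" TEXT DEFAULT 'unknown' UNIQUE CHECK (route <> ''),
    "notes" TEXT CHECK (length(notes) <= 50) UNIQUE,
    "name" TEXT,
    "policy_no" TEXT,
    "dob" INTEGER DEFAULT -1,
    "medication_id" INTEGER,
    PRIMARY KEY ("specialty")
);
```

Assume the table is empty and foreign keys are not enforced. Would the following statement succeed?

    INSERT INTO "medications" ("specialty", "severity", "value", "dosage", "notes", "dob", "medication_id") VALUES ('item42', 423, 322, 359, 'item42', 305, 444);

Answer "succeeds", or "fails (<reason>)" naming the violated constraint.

NOT NULL columns: specialty is supplied.
CHECK constraints: 'item42' satisfies (specialty <> ''); 322 satisfies (value > -1); 359 satisfies (dosage <> 0); 'item42' satisfies (length(notes) <= 50).
No constraint is violated.

succeeds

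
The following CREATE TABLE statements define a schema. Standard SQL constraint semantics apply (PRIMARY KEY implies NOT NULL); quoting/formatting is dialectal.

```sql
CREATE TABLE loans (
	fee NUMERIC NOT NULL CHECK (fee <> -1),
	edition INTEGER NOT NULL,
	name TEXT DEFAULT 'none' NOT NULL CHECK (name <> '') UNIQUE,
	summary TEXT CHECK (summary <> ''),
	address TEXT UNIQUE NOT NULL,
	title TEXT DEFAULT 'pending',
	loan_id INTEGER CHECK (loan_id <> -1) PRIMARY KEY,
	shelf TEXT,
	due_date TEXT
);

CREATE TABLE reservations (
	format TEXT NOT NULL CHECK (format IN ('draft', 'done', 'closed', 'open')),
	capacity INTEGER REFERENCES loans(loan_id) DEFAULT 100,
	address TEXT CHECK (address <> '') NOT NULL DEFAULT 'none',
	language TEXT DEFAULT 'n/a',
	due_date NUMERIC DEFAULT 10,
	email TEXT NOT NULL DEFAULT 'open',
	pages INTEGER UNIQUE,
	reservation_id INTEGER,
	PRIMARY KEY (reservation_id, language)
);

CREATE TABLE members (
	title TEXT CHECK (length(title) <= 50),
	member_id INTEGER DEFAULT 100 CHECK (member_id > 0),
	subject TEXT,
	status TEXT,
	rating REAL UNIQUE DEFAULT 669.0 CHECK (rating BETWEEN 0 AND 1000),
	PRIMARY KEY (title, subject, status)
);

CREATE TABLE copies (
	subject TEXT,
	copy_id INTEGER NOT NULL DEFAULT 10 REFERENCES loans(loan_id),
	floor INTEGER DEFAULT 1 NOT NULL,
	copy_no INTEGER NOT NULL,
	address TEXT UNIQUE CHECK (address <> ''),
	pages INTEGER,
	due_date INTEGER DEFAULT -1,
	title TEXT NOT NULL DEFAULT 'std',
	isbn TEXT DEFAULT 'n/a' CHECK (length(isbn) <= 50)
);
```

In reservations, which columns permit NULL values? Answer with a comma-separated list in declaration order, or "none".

capacity, due_date, pages

- format: declared NOT NULL → not nullable.
- capacity: a foreign key column may be NULL unless separately constrained → nullable.
- address: declared NOT NULL → not nullable.
- language: part of the PRIMARY KEY, which implies NOT NULL → not nullable.
- due_date: DEFAULT only fills an omitted column; an explicit NULL is still allowed → nullable.
- email: declared NOT NULL → not nullable.
- pages: UNIQUE does not imply NOT NULL → nullable.
- reservation_id: part of the PRIMARY KEY, which implies NOT NULL → not nullable.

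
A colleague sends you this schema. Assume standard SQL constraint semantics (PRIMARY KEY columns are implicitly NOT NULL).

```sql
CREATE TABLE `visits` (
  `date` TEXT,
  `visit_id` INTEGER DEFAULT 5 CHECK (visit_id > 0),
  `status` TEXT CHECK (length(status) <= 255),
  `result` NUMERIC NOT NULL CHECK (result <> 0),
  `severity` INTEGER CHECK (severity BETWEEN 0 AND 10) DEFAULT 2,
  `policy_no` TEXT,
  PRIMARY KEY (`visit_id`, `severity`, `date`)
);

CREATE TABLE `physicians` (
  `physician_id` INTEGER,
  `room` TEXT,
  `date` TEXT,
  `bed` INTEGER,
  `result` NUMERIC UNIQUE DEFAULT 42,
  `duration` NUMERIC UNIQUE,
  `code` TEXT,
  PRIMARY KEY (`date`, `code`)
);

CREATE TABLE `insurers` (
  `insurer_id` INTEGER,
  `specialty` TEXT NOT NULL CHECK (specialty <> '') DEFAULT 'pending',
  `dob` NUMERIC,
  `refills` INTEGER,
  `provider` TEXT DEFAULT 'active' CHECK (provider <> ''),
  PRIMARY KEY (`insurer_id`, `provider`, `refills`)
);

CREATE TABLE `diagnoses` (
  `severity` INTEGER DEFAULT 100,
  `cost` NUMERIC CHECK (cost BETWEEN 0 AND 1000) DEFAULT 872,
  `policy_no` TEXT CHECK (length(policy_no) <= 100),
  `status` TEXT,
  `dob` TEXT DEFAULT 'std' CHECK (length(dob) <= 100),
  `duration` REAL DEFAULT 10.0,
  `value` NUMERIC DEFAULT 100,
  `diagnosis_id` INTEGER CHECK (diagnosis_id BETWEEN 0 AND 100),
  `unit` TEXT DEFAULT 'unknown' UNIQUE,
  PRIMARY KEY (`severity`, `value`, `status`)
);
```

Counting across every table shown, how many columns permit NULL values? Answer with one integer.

14

visits: 2 nullable (status, policy_no — PK (visit_id, severity, date) and explicit NOT NULL columns excluded).
physicians: 5 nullable (physician_id, room, bed, result, duration — PK (date, code) and explicit NOT NULL columns excluded).
insurers: 1 nullable (dob — PK (insurer_id, provider, refills) and explicit NOT NULL columns excluded).
diagnoses: 6 nullable (cost, policy_no, dob, duration, diagnosis_id, unit — PK (severity, value, status) and explicit NOT NULL columns excluded).
Total: 2 + 5 + 1 + 6 = 14.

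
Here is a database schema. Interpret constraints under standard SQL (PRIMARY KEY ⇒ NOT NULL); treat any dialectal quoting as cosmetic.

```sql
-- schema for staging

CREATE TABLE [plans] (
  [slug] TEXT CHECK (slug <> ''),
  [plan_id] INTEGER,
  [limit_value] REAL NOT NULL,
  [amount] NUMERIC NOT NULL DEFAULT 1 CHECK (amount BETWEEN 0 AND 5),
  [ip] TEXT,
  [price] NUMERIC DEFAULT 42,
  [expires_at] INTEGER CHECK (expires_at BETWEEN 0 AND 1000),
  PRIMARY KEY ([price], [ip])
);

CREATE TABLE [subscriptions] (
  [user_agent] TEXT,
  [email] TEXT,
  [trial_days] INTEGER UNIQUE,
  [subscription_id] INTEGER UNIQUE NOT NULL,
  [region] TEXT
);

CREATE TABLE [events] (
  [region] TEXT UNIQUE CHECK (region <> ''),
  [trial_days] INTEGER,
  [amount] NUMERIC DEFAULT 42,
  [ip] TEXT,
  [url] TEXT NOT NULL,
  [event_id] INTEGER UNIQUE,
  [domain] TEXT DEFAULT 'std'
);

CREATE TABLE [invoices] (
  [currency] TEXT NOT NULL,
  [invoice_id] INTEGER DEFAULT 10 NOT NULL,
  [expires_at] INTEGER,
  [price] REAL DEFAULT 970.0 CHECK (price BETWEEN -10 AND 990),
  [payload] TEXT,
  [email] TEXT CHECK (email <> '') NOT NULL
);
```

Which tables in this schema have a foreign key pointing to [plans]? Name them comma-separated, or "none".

none

No REFERENCES clause anywhere in the schema names plans.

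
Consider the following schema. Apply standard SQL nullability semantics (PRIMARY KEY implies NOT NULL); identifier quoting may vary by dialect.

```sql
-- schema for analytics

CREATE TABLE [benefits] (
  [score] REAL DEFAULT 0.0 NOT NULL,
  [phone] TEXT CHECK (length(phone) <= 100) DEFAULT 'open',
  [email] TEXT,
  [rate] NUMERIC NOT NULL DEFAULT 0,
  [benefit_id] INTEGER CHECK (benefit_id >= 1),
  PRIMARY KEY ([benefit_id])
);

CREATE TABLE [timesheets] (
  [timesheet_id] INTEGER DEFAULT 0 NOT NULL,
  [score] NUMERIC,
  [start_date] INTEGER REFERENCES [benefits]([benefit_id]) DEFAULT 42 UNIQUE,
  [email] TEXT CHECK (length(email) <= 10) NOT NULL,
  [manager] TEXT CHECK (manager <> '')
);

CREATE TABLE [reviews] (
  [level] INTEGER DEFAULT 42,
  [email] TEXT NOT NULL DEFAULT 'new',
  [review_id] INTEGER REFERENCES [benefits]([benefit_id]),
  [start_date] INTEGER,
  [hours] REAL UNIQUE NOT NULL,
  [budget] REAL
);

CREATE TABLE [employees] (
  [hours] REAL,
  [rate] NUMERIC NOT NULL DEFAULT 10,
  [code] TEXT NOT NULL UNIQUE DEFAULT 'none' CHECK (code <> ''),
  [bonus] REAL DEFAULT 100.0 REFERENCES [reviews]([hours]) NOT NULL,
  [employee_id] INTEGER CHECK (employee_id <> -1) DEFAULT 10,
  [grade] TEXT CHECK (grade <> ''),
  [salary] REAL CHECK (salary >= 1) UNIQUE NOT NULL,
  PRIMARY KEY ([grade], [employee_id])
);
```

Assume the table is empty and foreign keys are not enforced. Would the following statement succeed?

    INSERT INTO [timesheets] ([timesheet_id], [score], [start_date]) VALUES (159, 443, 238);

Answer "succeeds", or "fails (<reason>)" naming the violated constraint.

fails (NOT NULL on email)

email is omitted from the column list and has no DEFAULT, so it would receive NULL.
But email is declared NOT NULL.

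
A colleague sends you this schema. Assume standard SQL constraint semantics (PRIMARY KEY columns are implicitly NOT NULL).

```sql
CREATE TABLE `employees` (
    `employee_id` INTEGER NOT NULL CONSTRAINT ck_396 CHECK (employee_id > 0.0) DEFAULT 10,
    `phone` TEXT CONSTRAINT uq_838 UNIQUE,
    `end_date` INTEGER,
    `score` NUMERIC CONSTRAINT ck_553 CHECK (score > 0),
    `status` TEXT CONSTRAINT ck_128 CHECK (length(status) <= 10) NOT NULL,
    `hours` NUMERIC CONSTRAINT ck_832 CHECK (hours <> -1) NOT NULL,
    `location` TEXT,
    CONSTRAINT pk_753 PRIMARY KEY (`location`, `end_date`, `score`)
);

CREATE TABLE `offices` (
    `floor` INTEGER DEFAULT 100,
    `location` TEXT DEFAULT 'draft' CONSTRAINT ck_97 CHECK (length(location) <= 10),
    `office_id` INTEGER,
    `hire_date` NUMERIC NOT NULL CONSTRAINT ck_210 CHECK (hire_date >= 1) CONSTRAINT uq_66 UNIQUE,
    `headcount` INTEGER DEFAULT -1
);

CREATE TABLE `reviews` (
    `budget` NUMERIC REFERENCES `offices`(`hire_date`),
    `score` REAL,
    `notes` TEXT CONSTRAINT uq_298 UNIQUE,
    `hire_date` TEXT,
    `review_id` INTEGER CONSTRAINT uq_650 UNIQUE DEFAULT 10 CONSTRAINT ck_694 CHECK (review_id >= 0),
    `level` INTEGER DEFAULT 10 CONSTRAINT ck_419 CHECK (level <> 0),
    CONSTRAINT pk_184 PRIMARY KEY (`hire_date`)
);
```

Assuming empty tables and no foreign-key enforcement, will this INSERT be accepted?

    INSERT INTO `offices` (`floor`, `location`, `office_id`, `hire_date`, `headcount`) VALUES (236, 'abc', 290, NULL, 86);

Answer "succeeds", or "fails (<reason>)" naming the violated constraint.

hire_date is explicitly set to NULL, but hire_date is declared NOT NULL.

fails (NOT NULL on hire_date)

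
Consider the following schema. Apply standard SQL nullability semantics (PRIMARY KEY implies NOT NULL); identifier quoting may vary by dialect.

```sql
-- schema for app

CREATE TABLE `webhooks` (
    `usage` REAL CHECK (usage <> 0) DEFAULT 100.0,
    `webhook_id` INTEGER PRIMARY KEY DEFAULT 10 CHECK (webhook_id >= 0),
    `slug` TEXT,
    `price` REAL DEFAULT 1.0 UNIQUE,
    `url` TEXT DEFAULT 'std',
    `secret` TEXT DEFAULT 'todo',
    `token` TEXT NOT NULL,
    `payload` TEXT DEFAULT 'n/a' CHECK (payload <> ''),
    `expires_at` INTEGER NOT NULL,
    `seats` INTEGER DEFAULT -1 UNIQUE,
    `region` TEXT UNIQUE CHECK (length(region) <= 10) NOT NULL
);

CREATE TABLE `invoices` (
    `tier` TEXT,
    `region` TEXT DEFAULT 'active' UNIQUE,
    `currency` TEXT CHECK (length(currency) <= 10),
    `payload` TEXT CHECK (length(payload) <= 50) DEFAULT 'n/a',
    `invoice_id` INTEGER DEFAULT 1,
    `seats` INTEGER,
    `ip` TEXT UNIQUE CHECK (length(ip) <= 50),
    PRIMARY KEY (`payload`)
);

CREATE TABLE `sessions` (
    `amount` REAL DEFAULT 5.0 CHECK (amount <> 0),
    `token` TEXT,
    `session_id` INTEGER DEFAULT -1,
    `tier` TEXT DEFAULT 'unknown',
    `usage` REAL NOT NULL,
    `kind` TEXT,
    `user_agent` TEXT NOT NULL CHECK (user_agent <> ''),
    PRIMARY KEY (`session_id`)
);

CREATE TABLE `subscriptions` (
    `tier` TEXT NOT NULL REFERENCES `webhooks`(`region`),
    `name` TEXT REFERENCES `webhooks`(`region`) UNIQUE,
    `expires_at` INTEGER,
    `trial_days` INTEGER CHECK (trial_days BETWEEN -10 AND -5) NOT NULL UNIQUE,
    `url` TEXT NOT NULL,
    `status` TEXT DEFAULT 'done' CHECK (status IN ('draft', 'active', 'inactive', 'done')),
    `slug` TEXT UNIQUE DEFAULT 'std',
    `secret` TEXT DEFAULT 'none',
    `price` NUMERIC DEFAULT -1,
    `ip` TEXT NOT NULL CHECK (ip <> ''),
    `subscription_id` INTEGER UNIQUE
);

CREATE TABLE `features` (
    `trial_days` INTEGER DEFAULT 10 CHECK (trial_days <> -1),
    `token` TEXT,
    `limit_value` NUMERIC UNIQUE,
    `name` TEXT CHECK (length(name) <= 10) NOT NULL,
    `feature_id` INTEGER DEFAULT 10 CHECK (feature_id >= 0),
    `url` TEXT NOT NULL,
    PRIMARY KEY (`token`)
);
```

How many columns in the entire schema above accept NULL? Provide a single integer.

27

webhooks: 7 nullable (usage, slug, price, url, secret, payload, seats — PK (webhook_id) and explicit NOT NULL columns excluded).
invoices: 6 nullable (tier, region, currency, invoice_id, seats, ip — PK (payload) and explicit NOT NULL columns excluded).
sessions: 4 nullable (amount, token, tier, kind — PK (session_id) and explicit NOT NULL columns excluded).
subscriptions: 7 nullable (name, expires_at, status, slug, secret, price, subscription_id — PK none and explicit NOT NULL columns excluded).
features: 3 nullable (trial_days, limit_value, feature_id — PK (token) and explicit NOT NULL columns excluded).
Total: 7 + 6 + 4 + 7 + 3 = 27.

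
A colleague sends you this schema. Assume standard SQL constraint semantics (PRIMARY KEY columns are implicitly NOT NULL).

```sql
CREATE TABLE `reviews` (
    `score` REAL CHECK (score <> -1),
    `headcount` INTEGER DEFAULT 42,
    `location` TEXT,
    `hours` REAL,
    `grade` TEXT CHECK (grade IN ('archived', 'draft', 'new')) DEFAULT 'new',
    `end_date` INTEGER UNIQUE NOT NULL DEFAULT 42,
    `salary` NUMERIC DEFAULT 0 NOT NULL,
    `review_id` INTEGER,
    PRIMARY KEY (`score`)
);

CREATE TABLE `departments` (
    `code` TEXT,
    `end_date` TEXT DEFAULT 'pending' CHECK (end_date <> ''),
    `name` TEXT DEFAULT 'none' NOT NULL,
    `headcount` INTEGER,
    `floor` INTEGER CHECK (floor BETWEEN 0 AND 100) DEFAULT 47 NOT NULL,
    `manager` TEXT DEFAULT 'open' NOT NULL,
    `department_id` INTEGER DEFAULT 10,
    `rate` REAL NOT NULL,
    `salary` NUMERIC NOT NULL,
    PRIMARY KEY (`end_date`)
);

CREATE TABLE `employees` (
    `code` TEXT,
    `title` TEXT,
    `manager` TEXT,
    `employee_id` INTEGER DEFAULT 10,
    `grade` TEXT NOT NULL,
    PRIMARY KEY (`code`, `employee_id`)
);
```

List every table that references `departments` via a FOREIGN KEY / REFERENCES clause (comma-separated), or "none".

none

No REFERENCES clause anywhere in the schema names departments.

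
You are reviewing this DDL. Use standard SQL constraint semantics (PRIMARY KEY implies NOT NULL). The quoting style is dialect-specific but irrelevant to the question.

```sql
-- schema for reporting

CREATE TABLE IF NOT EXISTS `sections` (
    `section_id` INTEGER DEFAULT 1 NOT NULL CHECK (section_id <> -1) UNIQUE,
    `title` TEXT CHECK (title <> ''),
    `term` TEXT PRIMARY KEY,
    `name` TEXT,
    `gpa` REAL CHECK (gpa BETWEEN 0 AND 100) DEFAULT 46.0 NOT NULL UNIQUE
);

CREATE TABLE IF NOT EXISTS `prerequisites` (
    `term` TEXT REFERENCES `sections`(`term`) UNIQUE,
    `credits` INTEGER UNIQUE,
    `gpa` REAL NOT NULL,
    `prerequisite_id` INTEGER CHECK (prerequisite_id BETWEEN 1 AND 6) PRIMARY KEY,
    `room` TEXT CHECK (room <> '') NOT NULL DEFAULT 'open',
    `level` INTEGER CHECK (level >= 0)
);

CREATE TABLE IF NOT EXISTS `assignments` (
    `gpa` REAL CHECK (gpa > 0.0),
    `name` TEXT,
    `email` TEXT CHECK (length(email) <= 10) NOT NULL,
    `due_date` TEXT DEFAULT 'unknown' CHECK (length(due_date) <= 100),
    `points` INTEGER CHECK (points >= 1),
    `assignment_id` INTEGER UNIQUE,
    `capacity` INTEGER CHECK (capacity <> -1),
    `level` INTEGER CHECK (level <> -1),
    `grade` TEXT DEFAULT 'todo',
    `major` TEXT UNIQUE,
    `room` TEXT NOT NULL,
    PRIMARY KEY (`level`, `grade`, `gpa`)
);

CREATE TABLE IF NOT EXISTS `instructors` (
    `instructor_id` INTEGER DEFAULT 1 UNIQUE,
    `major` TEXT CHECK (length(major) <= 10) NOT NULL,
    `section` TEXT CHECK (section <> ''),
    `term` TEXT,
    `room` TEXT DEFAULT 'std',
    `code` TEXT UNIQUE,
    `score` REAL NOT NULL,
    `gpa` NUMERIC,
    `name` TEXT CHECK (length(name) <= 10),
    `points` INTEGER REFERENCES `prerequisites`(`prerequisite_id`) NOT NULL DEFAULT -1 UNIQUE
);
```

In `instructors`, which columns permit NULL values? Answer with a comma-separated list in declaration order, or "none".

- instructor_id: UNIQUE does not imply NOT NULL → nullable.
- major: declared NOT NULL → not nullable.
- section: CHECK does not forbid NULL (a CHECK constraint passes when its expression is NULL) → nullable.
- term: no NOT NULL constraint applies → nullable.
- room: DEFAULT only fills an omitted column; an explicit NULL is still allowed → nullable.
- code: UNIQUE does not imply NOT NULL → nullable.
- score: declared NOT NULL → not nullable.
- gpa: no NOT NULL constraint applies → nullable.
- name: CHECK does not forbid NULL (a CHECK constraint passes when its expression is NULL) → nullable.
- points: declared NOT NULL → not nullable.

instructor_id, section, term, room, code, gpa, name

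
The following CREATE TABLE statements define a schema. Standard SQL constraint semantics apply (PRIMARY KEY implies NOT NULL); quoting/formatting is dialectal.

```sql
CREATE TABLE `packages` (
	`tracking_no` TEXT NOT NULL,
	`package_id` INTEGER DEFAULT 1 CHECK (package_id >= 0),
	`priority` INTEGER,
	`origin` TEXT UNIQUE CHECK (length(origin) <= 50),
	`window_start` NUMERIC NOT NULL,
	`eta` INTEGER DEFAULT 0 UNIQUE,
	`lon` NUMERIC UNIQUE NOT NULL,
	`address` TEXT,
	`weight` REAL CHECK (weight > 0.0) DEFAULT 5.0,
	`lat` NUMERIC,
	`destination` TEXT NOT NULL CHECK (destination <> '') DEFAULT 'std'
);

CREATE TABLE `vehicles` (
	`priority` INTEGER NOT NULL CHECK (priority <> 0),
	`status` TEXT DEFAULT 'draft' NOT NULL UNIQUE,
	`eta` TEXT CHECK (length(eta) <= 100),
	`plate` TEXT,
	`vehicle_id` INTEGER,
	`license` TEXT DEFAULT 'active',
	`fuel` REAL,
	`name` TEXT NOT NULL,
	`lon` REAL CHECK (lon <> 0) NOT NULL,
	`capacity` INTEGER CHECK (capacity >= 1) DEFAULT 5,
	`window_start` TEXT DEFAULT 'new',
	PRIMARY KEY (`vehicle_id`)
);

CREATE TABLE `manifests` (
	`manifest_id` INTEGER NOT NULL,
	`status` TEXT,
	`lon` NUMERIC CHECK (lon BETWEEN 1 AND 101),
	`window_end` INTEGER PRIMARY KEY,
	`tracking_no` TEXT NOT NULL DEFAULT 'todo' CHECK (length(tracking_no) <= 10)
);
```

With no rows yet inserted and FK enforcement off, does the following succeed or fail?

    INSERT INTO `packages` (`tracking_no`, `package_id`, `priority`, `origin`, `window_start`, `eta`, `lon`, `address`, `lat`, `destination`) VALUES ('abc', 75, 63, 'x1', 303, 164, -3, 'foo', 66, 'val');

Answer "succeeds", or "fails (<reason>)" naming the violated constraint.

NOT NULL columns: destination is supplied; lon is supplied; tracking_no is supplied; window_start is supplied.
CHECK constraints: 75 satisfies (package_id >= 0); 'x1' satisfies (length(origin) <= 50); 'val' satisfies (destination <> '').
No constraint is violated.

succeeds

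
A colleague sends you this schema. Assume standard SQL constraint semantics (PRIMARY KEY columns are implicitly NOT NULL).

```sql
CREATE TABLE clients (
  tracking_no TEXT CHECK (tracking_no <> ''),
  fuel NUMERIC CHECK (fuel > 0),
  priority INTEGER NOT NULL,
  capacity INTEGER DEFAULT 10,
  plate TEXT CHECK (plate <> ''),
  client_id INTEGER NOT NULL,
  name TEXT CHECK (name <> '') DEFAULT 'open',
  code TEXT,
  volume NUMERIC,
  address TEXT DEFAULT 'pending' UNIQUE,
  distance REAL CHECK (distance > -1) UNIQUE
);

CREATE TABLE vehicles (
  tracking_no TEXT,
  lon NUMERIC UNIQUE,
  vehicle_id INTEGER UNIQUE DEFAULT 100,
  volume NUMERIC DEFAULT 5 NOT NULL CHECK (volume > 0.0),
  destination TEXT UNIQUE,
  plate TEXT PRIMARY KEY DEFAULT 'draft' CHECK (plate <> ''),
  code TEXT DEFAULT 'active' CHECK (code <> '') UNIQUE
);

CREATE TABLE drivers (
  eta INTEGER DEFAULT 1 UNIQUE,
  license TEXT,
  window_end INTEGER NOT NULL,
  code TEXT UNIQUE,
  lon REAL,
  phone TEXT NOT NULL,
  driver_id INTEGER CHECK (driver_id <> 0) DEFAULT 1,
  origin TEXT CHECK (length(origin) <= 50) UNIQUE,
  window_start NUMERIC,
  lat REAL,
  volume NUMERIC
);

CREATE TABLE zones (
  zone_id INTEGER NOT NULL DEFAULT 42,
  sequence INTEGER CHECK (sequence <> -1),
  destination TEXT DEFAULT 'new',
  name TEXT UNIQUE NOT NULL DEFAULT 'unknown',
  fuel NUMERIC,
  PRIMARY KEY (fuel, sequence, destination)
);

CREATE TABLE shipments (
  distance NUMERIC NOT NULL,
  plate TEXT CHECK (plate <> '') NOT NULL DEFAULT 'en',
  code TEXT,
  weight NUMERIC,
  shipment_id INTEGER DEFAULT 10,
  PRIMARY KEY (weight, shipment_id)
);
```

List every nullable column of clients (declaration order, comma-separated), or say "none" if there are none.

- tracking_no: CHECK does not forbid NULL (a CHECK constraint passes when its expression is NULL) → nullable.
- fuel: CHECK does not forbid NULL (a CHECK constraint passes when its expression is NULL) → nullable.
- priority: declared NOT NULL → not nullable.
- capacity: DEFAULT only fills an omitted column; an explicit NULL is still allowed → nullable.
- plate: CHECK does not forbid NULL (a CHECK constraint passes when its expression is NULL) → nullable.
- client_id: declared NOT NULL → not nullable.
- name: CHECK does not forbid NULL (a CHECK constraint passes when its expression is NULL) → nullable.
- code: no NOT NULL constraint applies → nullable.
- volume: no NOT NULL constraint applies → nullable.
- address: UNIQUE does not imply NOT NULL → nullable.
- distance: CHECK does not forbid NULL (a CHECK constraint passes when its expression is NULL) → nullable.

tracking_no, fuel, capacity, plate, name, code, volume, address, distance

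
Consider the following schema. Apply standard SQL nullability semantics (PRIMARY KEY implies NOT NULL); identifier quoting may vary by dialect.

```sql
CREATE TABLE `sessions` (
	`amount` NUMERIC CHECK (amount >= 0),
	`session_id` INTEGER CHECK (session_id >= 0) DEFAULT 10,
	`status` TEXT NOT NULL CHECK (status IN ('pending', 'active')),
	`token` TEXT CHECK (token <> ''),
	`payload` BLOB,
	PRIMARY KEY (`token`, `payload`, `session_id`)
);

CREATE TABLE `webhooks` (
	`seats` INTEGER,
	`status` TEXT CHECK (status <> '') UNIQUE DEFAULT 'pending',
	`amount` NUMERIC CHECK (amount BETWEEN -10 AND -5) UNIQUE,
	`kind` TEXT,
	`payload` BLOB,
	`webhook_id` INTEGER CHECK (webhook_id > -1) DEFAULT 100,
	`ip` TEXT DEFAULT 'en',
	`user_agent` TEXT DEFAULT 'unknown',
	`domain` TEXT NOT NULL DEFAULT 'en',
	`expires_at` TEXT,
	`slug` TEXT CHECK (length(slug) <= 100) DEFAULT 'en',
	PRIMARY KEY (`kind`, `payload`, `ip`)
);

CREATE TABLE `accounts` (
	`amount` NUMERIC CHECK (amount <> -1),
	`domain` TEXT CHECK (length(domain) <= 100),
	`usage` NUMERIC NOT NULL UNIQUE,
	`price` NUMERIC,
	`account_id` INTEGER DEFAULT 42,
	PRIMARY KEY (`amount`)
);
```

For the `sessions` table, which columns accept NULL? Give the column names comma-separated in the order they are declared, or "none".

amount

- amount: CHECK does not forbid NULL (a CHECK constraint passes when its expression is NULL) → nullable.
- session_id: part of the PRIMARY KEY, which implies NOT NULL → not nullable.
- status: declared NOT NULL → not nullable.
- token: part of the PRIMARY KEY, which implies NOT NULL → not nullable.
- payload: part of the PRIMARY KEY, which implies NOT NULL → not nullable.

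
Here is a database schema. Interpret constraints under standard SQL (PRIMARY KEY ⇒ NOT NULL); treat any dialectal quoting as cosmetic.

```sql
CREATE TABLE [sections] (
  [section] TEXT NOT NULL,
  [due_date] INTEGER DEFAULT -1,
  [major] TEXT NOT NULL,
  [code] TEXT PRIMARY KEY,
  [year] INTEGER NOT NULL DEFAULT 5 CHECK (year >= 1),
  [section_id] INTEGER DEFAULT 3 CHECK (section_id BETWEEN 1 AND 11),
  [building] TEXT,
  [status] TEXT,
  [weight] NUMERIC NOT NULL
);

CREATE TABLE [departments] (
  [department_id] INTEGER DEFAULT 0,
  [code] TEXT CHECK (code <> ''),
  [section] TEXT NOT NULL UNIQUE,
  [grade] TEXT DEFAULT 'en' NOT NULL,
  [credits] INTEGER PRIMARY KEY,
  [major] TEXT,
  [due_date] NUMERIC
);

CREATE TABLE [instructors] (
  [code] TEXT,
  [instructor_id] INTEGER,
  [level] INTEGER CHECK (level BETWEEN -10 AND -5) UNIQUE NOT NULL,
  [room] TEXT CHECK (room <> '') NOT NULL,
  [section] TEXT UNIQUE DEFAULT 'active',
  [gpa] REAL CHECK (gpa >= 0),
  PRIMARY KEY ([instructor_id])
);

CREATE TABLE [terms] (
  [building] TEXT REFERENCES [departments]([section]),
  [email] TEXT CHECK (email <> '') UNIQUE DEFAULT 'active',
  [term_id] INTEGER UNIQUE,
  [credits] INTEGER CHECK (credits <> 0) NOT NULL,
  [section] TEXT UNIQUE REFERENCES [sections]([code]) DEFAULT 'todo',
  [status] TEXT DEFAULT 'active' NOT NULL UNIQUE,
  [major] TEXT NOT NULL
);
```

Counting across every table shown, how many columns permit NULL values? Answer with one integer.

15

sections: 4 nullable (due_date, section_id, building, status — PK (code) and explicit NOT NULL columns excluded).
departments: 4 nullable (department_id, code, major, due_date — PK (credits) and explicit NOT NULL columns excluded).
instructors: 3 nullable (code, section, gpa — PK (instructor_id) and explicit NOT NULL columns excluded).
terms: 4 nullable (building, email, term_id, section — PK none and explicit NOT NULL columns excluded).
Total: 4 + 4 + 3 + 4 = 15.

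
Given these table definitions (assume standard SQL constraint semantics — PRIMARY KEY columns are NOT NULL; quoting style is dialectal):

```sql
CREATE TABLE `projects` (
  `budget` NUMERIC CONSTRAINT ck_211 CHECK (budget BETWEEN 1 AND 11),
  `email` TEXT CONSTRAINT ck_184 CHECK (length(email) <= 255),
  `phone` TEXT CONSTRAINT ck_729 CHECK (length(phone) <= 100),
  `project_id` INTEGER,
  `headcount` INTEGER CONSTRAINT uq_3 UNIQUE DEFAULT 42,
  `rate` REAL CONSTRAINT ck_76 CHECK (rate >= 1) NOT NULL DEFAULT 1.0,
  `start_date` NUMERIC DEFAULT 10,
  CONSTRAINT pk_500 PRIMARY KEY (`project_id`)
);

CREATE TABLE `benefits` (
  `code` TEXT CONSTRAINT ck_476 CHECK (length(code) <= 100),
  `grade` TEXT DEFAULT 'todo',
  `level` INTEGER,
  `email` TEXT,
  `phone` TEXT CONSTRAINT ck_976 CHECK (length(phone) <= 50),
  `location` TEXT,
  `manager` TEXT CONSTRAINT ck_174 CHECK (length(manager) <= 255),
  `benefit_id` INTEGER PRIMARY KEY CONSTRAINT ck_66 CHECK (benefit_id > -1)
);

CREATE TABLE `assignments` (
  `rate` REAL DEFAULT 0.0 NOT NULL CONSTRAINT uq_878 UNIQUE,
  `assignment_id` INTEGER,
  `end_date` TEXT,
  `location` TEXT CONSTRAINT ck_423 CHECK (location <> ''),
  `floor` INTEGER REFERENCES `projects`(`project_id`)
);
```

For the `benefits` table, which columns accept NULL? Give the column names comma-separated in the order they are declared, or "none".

- code: CHECK does not forbid NULL (a CHECK constraint passes when its expression is NULL) → nullable.
- grade: DEFAULT only fills an omitted column; an explicit NULL is still allowed → nullable.
- level: no NOT NULL constraint applies → nullable.
- email: no NOT NULL constraint applies → nullable.
- phone: CHECK does not forbid NULL (a CHECK constraint passes when its expression is NULL) → nullable.
- location: no NOT NULL constraint applies → nullable.
- manager: CHECK does not forbid NULL (a CHECK constraint passes when its expression is NULL) → nullable.
- benefit_id: part of the PRIMARY KEY, which implies NOT NULL → not nullable.

code, grade, level, email, phone, location, manager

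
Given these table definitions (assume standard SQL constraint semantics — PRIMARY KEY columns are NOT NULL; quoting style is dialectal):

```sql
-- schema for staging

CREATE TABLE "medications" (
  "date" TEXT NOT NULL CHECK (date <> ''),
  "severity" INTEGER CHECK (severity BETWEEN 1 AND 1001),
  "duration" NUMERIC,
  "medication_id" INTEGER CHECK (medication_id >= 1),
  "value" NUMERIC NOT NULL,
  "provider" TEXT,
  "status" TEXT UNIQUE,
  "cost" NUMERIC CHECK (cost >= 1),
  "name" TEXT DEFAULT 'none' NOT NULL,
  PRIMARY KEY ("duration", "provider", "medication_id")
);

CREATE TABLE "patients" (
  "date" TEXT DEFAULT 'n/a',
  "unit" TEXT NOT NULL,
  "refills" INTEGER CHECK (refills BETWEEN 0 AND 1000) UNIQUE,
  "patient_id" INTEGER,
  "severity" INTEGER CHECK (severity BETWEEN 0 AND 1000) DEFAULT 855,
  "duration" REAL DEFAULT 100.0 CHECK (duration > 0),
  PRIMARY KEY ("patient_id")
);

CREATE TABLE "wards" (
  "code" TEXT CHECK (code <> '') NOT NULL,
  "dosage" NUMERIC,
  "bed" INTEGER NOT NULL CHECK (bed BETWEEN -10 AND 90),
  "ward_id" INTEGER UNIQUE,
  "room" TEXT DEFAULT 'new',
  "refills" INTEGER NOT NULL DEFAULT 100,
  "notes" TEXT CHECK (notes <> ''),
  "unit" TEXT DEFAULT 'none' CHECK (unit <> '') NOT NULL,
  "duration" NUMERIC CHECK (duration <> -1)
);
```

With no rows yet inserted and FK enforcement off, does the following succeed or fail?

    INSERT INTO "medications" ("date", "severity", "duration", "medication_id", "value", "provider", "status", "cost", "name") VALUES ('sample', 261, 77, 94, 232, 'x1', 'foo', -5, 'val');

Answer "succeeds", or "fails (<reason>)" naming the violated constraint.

The value -5 for cost violates CHECK (cost >= 1).

fails (CHECK on cost)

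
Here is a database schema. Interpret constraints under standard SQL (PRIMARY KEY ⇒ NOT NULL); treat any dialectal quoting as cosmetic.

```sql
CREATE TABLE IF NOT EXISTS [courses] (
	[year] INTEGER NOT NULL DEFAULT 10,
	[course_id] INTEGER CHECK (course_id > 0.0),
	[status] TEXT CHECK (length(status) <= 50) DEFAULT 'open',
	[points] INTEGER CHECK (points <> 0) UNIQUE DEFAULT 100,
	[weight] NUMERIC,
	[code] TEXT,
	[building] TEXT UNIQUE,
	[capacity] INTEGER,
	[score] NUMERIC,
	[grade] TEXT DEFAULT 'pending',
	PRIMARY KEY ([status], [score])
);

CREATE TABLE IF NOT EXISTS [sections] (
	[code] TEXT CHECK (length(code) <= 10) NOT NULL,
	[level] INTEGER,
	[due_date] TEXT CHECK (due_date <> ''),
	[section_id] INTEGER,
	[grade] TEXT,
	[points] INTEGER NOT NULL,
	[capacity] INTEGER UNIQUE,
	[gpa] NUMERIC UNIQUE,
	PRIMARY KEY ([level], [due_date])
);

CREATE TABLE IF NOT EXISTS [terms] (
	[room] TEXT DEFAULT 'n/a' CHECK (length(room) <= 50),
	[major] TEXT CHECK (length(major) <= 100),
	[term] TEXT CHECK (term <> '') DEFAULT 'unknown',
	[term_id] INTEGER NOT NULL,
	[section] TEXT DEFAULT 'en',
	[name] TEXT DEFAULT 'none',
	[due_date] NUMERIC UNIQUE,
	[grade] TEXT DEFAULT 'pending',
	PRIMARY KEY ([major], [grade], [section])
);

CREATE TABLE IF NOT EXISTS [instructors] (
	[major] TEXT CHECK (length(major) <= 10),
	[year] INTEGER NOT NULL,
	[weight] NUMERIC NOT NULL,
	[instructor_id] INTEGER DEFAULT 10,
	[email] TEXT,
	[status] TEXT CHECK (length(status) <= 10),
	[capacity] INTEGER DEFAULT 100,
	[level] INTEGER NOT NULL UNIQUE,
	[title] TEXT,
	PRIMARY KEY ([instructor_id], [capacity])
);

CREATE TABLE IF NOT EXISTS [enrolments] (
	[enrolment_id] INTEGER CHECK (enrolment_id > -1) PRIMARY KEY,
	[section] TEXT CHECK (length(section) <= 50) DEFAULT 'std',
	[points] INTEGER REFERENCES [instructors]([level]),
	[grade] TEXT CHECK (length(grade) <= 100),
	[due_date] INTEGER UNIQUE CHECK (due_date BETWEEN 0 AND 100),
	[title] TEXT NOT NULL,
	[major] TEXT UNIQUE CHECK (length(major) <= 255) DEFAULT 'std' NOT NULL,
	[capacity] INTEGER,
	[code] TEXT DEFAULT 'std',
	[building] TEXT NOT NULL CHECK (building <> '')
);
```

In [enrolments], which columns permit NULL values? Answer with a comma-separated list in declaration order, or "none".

section, points, grade, due_date, capacity, code

- enrolment_id: part of the PRIMARY KEY, which implies NOT NULL → not nullable.
- section: CHECK does not forbid NULL (a CHECK constraint passes when its expression is NULL) → nullable.
- points: a foreign key column may be NULL unless separately constrained → nullable.
- grade: CHECK does not forbid NULL (a CHECK constraint passes when its expression is NULL) → nullable.
- due_date: CHECK does not forbid NULL (a CHECK constraint passes when its expression is NULL) → nullable.
- title: declared NOT NULL → not nullable.
- major: declared NOT NULL → not nullable.
- capacity: no NOT NULL constraint applies → nullable.
- code: DEFAULT only fills an omitted column; an explicit NULL is still allowed → nullable.
- building: declared NOT NULL → not nullable.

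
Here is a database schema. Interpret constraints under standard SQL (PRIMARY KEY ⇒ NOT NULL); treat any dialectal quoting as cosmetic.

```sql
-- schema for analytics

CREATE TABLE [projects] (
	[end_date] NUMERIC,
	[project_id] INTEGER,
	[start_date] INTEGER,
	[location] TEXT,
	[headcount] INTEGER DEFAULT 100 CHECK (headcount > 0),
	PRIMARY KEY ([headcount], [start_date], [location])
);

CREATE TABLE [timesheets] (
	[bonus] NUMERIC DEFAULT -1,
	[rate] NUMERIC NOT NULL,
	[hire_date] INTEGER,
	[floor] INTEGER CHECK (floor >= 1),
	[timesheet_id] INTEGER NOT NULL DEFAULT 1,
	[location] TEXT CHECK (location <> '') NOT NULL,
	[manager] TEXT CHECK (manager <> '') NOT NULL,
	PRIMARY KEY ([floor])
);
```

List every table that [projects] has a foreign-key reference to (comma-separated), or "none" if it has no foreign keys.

none

No column in projects has a REFERENCES clause.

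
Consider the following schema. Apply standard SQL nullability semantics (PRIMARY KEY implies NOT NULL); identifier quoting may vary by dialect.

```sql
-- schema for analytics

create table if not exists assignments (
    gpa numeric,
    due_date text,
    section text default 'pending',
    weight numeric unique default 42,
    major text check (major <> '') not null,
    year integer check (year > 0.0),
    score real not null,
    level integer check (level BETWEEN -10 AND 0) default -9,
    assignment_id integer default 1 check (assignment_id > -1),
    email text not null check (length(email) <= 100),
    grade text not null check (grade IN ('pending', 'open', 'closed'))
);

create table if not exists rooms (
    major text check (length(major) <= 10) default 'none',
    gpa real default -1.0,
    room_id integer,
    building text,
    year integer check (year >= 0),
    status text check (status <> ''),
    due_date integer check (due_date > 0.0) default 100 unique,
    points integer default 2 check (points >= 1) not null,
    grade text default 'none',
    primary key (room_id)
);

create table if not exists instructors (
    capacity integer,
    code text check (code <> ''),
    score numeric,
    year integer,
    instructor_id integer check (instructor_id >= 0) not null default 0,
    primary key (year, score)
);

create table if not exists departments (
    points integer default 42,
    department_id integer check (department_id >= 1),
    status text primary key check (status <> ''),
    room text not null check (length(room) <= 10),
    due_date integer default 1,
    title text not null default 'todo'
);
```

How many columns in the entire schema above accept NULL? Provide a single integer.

assignments: 7 nullable (gpa, due_date, section, weight, year, level, assignment_id — PK none and explicit NOT NULL columns excluded).
rooms: 7 nullable (major, gpa, building, year, status, due_date, grade — PK (room_id) and explicit NOT NULL columns excluded).
instructors: 2 nullable (capacity, code — PK (year, score) and explicit NOT NULL columns excluded).
departments: 3 nullable (points, department_id, due_date — PK (status) and explicit NOT NULL columns excluded).
Total: 7 + 7 + 2 + 3 = 19.

19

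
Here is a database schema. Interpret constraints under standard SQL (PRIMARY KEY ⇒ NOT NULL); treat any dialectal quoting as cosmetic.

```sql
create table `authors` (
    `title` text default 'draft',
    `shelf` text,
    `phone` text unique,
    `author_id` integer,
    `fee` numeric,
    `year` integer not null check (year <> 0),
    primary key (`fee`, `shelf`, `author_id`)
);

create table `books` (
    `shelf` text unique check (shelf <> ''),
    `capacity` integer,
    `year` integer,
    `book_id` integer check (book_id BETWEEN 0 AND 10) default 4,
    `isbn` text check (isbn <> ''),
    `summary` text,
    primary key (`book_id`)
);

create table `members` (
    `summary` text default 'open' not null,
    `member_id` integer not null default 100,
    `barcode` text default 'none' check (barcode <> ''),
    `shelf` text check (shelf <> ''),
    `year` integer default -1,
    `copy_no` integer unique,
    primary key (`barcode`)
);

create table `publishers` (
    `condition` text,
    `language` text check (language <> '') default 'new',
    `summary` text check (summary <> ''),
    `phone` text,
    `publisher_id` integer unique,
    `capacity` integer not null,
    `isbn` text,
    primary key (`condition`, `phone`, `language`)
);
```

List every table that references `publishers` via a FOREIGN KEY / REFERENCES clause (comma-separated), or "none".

No REFERENCES clause anywhere in the schema names publishers.

none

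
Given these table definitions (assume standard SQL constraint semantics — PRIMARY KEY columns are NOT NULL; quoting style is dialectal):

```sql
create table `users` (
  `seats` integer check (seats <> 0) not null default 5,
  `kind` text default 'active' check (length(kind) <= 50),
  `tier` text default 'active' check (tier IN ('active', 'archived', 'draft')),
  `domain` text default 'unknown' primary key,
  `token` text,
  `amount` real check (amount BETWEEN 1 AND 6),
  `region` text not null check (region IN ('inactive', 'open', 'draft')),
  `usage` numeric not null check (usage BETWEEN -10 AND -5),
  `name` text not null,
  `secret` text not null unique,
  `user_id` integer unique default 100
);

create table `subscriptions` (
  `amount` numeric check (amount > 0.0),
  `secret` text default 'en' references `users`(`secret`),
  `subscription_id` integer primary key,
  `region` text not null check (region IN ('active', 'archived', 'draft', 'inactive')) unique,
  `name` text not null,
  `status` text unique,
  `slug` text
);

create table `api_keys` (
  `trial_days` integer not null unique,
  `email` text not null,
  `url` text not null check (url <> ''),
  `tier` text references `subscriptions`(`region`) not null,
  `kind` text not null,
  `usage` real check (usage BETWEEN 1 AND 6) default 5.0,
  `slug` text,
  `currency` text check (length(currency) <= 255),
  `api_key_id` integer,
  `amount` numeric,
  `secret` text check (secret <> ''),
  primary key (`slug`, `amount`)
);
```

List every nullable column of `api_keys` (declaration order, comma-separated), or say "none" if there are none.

- trial_days: declared NOT NULL → not nullable.
- email: declared NOT NULL → not nullable.
- url: declared NOT NULL → not nullable.
- tier: declared NOT NULL → not nullable.
- kind: declared NOT NULL → not nullable.
- usage: CHECK does not forbid NULL (a CHECK constraint passes when its expression is NULL) → nullable.
- slug: part of the PRIMARY KEY, which implies NOT NULL → not nullable.
- currency: CHECK does not forbid NULL (a CHECK constraint passes when its expression is NULL) → nullable.
- api_key_id: no NOT NULL constraint applies → nullable.
- amount: part of the PRIMARY KEY, which implies NOT NULL → not nullable.
- secret: CHECK does not forbid NULL (a CHECK constraint passes when its expression is NULL) → nullable.

usage, currency, api_key_id, secret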